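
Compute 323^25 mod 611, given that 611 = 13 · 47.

Mod 13: 323 ≡ 11; by Fermat, exponent reduces to 25 mod 12 = 1; 11^1 ≡ 11 (mod 13).
Mod 47: 323 ≡ 41; 41^25 ≡ 11 (mod 47).
Combine by CRT: x ≡ 11 (mod 13), x ≡ 11 (mod 47) ⇒ x ≡ 11 (mod 611).

11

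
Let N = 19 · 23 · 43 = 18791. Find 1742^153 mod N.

6022

Mod 19: 1742 ≡ 13; by Fermat, exponent reduces to 153 mod 18 = 9; 13^9 ≡ 18 (mod 19).
Mod 23: 1742 ≡ 17; by Fermat, exponent reduces to 153 mod 22 = 21; 17^21 ≡ 19 (mod 23).
Mod 43: 1742 ≡ 22; by Fermat, exponent reduces to 153 mod 42 = 27; 22^27 ≡ 2 (mod 43).
Combine by CRT: x ≡ 18 (mod 19), x ≡ 19 (mod 23), x ≡ 2 (mod 43) ⇒ x ≡ 6022 (mod 18791).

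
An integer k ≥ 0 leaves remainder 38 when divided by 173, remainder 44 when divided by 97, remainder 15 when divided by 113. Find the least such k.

From k ≡ 38 (mod 173) write k = 38 + 173t. Substituting into k ≡ 44 (mod 97) gives 173t ≡ 6 (mod 97), and since 76⁻¹ ≡ 60 (mod 97), t ≡ 69. Hence k ≡ 38 + 173·69 = 11975 (mod 16781).
From k ≡ 11975 (mod 16781) write k = 11975 + 16781t. Substituting into k ≡ 15 (mod 113) gives 16781t ≡ 18 (mod 113), and since 57⁻¹ ≡ 2 (mod 113), t ≡ 36. Hence k ≡ 11975 + 16781·36 = 616091 (mod 1896253).

616091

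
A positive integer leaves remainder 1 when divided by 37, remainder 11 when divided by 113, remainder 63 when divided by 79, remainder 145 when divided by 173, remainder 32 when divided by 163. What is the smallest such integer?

3485820395

The moduli are pairwise coprime; N = 37·113·79·173·163 = 9314101501.
N/37 = 251732473; 251732473 ≡ 13 (mod 37); 13·20 ≡ 1, so inverse 20.
N/113 = 82425677; 82425677 ≡ 87 (mod 113); 87·13 ≡ 1, so inverse 13.
N/79 = 117900019; 117900019 ≡ 24 (mod 79); 24·56 ≡ 1, so inverse 56.
N/173 = 53838737; 53838737 ≡ 99 (mod 173); 99·7 ≡ 1, so inverse 7.
N/163 = 57141727; 57141727 ≡ 121 (mod 163); 121·97 ≡ 1, so inverse 97.
x ≡ 1·251732473·20 + 11·82425677·13 + 63·117900019·56 + 145·53838737·7 + 32·57141727·97 = 664787026966.
664787026966 mod 9314101501 = 3485820395.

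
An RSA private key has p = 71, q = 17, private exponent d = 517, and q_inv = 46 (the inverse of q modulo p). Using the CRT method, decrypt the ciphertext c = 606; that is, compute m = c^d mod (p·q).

d_p = d mod (p−1) = 517 mod 70 = 27; d_q = d mod (q−1) = 5.
m₁ = c^(d_p) mod p: c ≡ 38 (mod 71), and 38^27 mod 71 = 10.
m₂ = c^(d_q) mod q: c ≡ 11 (mod 17), and 11^5 mod 17 = 10.
h = q_inv·(m₁ − m₂) mod p = 46·(10 − 10) mod 71 = 0.
m = m₂ + h·q = 10 + 0·17 = 10.

10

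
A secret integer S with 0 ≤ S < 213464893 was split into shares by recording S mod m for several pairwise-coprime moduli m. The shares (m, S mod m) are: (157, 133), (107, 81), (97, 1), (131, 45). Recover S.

45604551

From S ≡ 133 (mod 157) write S = 133 + 157t. Substituting into S ≡ 81 (mod 107) gives 157t ≡ 55 (mod 107), and since 50⁻¹ ≡ 15 (mod 107), t ≡ 76. Hence S ≡ 133 + 157·76 = 12065 (mod 16799).
From S ≡ 12065 (mod 16799) write S = 12065 + 16799t. Substituting into S ≡ 1 (mod 97) gives 16799t ≡ 61 (mod 97), and since 18⁻¹ ≡ 27 (mod 97), t ≡ 95. Hence S ≡ 12065 + 16799·95 = 1607970 (mod 1629503).
From S ≡ 1607970 (mod 1629503) write S = 1607970 + 1629503t. Substituting into S ≡ 45 (mod 131) gives 1629503t ≡ 100 (mod 131), and since 125⁻¹ ≡ 109 (mod 131), t ≡ 27. Hence S ≡ 1607970 + 1629503·27 = 45604551 (mod 213464893).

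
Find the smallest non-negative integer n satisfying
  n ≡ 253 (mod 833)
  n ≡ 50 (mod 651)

Combine the congruences pairwise.
gcd(833, 651) = 7 and 7 | (50 − 253), so the pair is consistent; merging gives n ≡ 61895 (mod 77469), where 77469 = lcm(833, 651).
The solution is unique modulo lcm(833, 651) = 77469.

61895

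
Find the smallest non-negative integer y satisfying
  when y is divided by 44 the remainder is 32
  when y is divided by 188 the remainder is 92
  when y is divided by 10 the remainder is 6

5356

gcd(44, 188) = 4 and 4 | (92 − 32), so the pair is consistent; merging gives y ≡ 1220 (mod 2068), where 2068 = lcm(44, 188).
gcd(2068, 10) = 2 and 2 | (6 − 1220), so the pair is consistent; merging gives y ≡ 5356 (mod 10340), where 10340 = lcm(2068, 10).
The solution is unique modulo lcm(44, 188, 10) = 10340.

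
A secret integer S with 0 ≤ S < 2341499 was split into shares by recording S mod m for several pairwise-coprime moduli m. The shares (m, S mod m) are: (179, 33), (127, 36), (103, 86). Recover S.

1353094

The moduli are pairwise coprime; N = 179·127·103 = 2341499.
N/179 = 13081; 13081 ≡ 14 (mod 179); 14·64 ≡ 1, so inverse 64.
N/127 = 18437; 18437 ≡ 22 (mod 127); 22·52 ≡ 1, so inverse 52.
N/103 = 22733; 22733 ≡ 73 (mod 103); 73·24 ≡ 1, so inverse 24.
S ≡ 33·13081·64 + 36·18437·52 + 86·22733·24 = 109062048.
109062048 mod 2341499 = 1353094.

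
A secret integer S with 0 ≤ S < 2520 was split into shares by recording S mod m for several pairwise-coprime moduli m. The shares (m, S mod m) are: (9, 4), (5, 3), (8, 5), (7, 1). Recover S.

The moduli are pairwise coprime; N = 9·5·8·7 = 2520.
N/9 = 280; 280 ≡ 1 (mod 9), inverse 1.
N/5 = 504; 504 ≡ 4 (mod 5); 4·4 ≡ 1, so inverse 4.
N/8 = 315; 315 ≡ 3 (mod 8); 3·3 ≡ 1, so inverse 3.
N/7 = 360; 360 ≡ 3 (mod 7); 3·5 ≡ 1, so inverse 5.
S ≡ 4·280·1 + 3·504·4 + 5·315·3 + 1·360·5 = 13693.
13693 mod 2520 = 1093.

1093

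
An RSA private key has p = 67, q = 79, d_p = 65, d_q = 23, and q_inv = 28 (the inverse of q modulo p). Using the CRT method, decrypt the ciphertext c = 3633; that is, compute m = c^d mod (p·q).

947

m₁ = c^(d_p) mod p: c ≡ 15 (mod 67), and 15^65 mod 67 = 9.
m₂ = c^(d_q) mod q: c ≡ 78 (mod 79), and 78^23 mod 79 = 78.
h = q_inv·(m₁ − m₂) mod p = 28·(9 − 78) mod 67 = 11.
m = m₂ + h·q = 78 + 11·79 = 947.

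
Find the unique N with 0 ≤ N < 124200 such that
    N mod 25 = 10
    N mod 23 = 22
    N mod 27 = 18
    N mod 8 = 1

The moduli are pairwise coprime; M = 25·23·27·8 = 124200.
M/25 = 4968; 4968 ≡ 18 (mod 25); 18·7 ≡ 1, so inverse 7.
M/23 = 5400; 5400 ≡ 18 (mod 23); 18·9 ≡ 1, so inverse 9.
M/27 = 4600; 4600 ≡ 10 (mod 27); 10·19 ≡ 1, so inverse 19.
M/8 = 15525; 15525 ≡ 5 (mod 8); 5·5 ≡ 1, so inverse 5.
N ≡ 10·4968·7 + 22·5400·9 + 18·4600·19 + 1·15525·5 = 3067785.
3067785 mod 124200 = 86985.

86985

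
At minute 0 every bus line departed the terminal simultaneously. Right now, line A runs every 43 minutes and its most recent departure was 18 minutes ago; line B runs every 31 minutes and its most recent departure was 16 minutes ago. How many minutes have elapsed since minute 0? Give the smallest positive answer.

233

From t ≡ 18 (mod 43) write t = 18 + 43s. Substituting into t ≡ 16 (mod 31) gives 43s ≡ 29 (mod 31), and since 12⁻¹ ≡ 13 (mod 31), s ≡ 5. Hence t ≡ 18 + 43·5 = 233 (mod 1333).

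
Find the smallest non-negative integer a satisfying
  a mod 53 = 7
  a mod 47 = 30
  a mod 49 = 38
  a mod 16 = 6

580198

From a ≡ 7 (mod 53) write a = 7 + 53t. Substituting into a ≡ 30 (mod 47) gives 53t ≡ 23 (mod 47), and since 6⁻¹ ≡ 8 (mod 47), t ≡ 43. Hence a ≡ 7 + 53·43 = 2286 (mod 2491).
From a ≡ 2286 (mod 2491) write a = 2286 + 2491t. Substituting into a ≡ 38 (mod 49) gives 2491t ≡ 6 (mod 49), and since 41⁻¹ ≡ 6 (mod 49), t ≡ 36. Hence a ≡ 2286 + 2491·36 = 91962 (mod 122059).
From a ≡ 91962 (mod 122059) write a = 91962 + 122059t. Substituting into a ≡ 6 (mod 16) gives 122059t ≡ 12 (mod 16), and since 11⁻¹ ≡ 3 (mod 16), t ≡ 4. Hence a ≡ 91962 + 122059·4 = 580198 (mod 1952944).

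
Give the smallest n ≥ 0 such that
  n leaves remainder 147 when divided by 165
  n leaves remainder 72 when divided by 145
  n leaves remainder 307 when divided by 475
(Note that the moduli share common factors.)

333282

gcd(165, 145) = 5 and 5 | (72 − 147), so the pair is consistent; merging gives n ≡ 3117 (mod 4785), where 4785 = lcm(165, 145).
gcd(4785, 475) = 5 and 5 | (307 − 3117), so the pair is consistent; merging gives n ≡ 333282 (mod 454575), where 454575 = lcm(4785, 475).
The solution is unique modulo lcm(165, 145, 475) = 454575.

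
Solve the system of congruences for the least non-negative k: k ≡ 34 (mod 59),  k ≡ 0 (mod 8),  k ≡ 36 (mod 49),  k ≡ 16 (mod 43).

23752

The moduli are pairwise coprime; N = 59·8·49·43 = 994504.
N/59 = 16856; 16856 ≡ 41 (mod 59); 41·36 ≡ 1, so inverse 36.
N/8 = 124313; 124313 ≡ 1 (mod 8), inverse 1.
N/49 = 20296; 20296 ≡ 10 (mod 49); 10·5 ≡ 1, so inverse 5.
N/43 = 23128; 23128 ≡ 37 (mod 43); 37·7 ≡ 1, so inverse 7.
k ≡ 34·16856·36 + 0·124313·1 + 36·20296·5 + 16·23128·7 = 26875360.
26875360 mod 994504 = 23752.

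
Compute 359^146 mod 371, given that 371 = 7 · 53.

Mod 7: 359 ≡ 2; by Fermat, exponent reduces to 146 mod 6 = 2; 2^2 ≡ 4 (mod 7).
Mod 53: 359 ≡ 41; by Fermat, exponent reduces to 146 mod 52 = 42; 41^42 ≡ 6 (mod 53).
Combine by CRT: x ≡ 4 (mod 7), x ≡ 6 (mod 53) ⇒ x ≡ 165 (mod 371).

165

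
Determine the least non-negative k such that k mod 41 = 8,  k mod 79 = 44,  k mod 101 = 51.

266590

The moduli are pairwise coprime; N = 41·79·101 = 327139.
N/41 = 7979; 7979 ≡ 25 (mod 41); 25·23 ≡ 1, so inverse 23.
N/79 = 4141; 4141 ≡ 33 (mod 79); 33·12 ≡ 1, so inverse 12.
N/101 = 3239; 3239 ≡ 7 (mod 101); 7·29 ≡ 1, so inverse 29.
k ≡ 8·7979·23 + 44·4141·12 + 51·3239·29 = 8445065.
8445065 mod 327139 = 266590.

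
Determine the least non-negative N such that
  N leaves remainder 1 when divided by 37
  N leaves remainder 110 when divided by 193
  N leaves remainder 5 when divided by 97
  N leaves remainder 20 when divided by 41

16401250

The moduli are pairwise coprime; M = 37·193·97·41 = 28399757.
M/37 = 767561; 767561 ≡ 33 (mod 37); 33·9 ≡ 1, so inverse 9.
M/193 = 147149; 147149 ≡ 83 (mod 193); 83·100 ≡ 1, so inverse 100.
M/97 = 292781; 292781 ≡ 35 (mod 97); 35·61 ≡ 1, so inverse 61.
M/41 = 692677; 692677 ≡ 23 (mod 41); 23·25 ≡ 1, so inverse 25.
N ≡ 1·767561·9 + 110·147149·100 + 5·292781·61 + 20·692677·25 = 2061183754.
2061183754 mod 28399757 = 16401250.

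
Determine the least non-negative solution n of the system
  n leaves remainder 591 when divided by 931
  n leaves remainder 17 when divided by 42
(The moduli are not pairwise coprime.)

2453

Combine the congruences pairwise.
gcd(931, 42) = 7 and 7 | (17 − 591), so the pair is consistent; merging gives n ≡ 2453 (mod 5586), where 5586 = lcm(931, 42).
The solution is unique modulo lcm(931, 42) = 5586.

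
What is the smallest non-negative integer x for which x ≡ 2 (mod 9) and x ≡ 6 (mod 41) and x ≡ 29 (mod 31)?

2261

The moduli are pairwise coprime; N = 9·41·31 = 11439.
N/9 = 1271; 1271 ≡ 2 (mod 9); 2·5 ≡ 1, so inverse 5.
N/41 = 279; 279 ≡ 33 (mod 41); 33·5 ≡ 1, so inverse 5.
N/31 = 369; 369 ≡ 28 (mod 31); 28·10 ≡ 1, so inverse 10.
x ≡ 2·1271·5 + 6·279·5 + 29·369·10 = 128090.
128090 mod 11439 = 2261.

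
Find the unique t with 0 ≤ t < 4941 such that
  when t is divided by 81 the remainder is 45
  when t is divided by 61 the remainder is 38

Combine the congruences pairwise.
From t ≡ 45 (mod 81) write t = 45 + 81s. Substituting into t ≡ 38 (mod 61) gives 81s ≡ 54 (mod 61), and since 20⁻¹ ≡ 58 (mod 61), s ≡ 21. Hence t ≡ 45 + 81·21 = 1746 (mod 4941).

1746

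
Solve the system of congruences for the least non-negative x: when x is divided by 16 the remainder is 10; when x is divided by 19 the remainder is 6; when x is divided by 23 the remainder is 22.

6922

The moduli are pairwise coprime; N = 16·19·23 = 6992.
N/16 = 437; 437 ≡ 5 (mod 16); 5·13 ≡ 1, so inverse 13.
N/19 = 368; 368 ≡ 7 (mod 19); 7·11 ≡ 1, so inverse 11.
N/23 = 304; 304 ≡ 5 (mod 23); 5·14 ≡ 1, so inverse 14.
x ≡ 10·437·13 + 6·368·11 + 22·304·14 = 174730.
174730 mod 6992 = 6922.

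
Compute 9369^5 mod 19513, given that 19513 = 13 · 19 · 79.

1134

Mod 13: 9369 ≡ 9; 9^5 ≡ 3 (mod 13).
Mod 19: 9369 ≡ 2; 2^5 ≡ 13 (mod 19).
Mod 79: 9369 ≡ 47; 47^5 ≡ 28 (mod 79).
Combine by CRT: x ≡ 3 (mod 13), x ≡ 13 (mod 19), x ≡ 28 (mod 79) ⇒ x ≡ 1134 (mod 19513).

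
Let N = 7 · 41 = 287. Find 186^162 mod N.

197

Mod 7: 186 ≡ 4; since 6 | 162, by Fermat 4^162 ≡ 1 (mod 7).
Mod 41: 186 ≡ 22; by Fermat, exponent reduces to 162 mod 40 = 2; 22^2 ≡ 33 (mod 41).
Combine by CRT: x ≡ 1 (mod 7), x ≡ 33 (mod 41) ⇒ x ≡ 197 (mod 287).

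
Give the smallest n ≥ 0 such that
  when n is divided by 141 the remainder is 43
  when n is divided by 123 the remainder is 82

1312

gcd(141, 123) = 3 and 3 | (82 − 43), so the pair is consistent; merging gives n ≡ 1312 (mod 5781), where 5781 = lcm(141, 123).
The solution is unique modulo lcm(141, 123) = 5781.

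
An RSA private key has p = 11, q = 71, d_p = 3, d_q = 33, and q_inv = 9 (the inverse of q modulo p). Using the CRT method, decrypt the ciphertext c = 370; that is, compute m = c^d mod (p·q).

574

m₁ = c^(d_p) mod p: c ≡ 7 (mod 11), and 7^3 mod 11 = 2.
m₂ = c^(d_q) mod q: c ≡ 15 (mod 71), and 15^33 mod 71 = 6.
h = q_inv·(m₁ − m₂) mod p = 9·(2 − 6) mod 11 = 8.
m = m₂ + h·q = 6 + 8·71 = 574.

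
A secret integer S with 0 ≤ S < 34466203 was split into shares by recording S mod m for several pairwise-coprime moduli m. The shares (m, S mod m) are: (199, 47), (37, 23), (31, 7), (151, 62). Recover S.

31335582

The moduli are pairwise coprime; N = 199·37·31·151 = 34466203.
N/199 = 173197; 173197 ≡ 67 (mod 199); 67·101 ≡ 1, so inverse 101.
N/37 = 931519; 931519 ≡ 7 (mod 37); 7·16 ≡ 1, so inverse 16.
N/31 = 1111813; 1111813 ≡ 29 (mod 31); 29·15 ≡ 1, so inverse 15.
N/151 = 228253; 228253 ≡ 92 (mod 151); 92·87 ≡ 1, so inverse 87.
S ≡ 47·173197·101 + 23·931519·16 + 7·1111813·15 + 62·228253·87 = 2512902198.
2512902198 mod 34466203 = 31335582.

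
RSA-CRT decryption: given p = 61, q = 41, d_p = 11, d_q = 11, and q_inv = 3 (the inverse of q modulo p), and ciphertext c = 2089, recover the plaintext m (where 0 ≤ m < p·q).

m₁ = c^(d_p) mod p: c ≡ 15 (mod 61), and 15^11 mod 61 = 12.
m₂ = c^(d_q) mod q: c ≡ 39 (mod 41), and 39^11 mod 41 = 2.
h = q_inv·(m₁ − m₂) mod p = 3·(12 − 2) mod 61 = 30.
m = m₂ + h·q = 2 + 30·41 = 1232.

1232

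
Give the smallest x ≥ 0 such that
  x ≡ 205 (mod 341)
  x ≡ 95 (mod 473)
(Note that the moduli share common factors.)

2933

Combine the congruences pairwise.
gcd(341, 473) = 11 and 11 | (95 − 205), so the pair is consistent; merging gives x ≡ 2933 (mod 14663), where 14663 = lcm(341, 473).
The solution is unique modulo lcm(341, 473) = 14663.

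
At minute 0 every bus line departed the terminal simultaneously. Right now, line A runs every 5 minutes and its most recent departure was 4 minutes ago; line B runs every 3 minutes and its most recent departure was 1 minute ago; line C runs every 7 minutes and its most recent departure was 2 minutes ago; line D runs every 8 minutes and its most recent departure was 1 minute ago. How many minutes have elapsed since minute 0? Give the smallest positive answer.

The moduli are pairwise coprime; N = 5·3·7·8 = 840.
N/5 = 168; 168 ≡ 3 (mod 5); 3·2 ≡ 1, so inverse 2.
N/3 = 280; 280 ≡ 1 (mod 3), inverse 1.
N/7 = 120; 120 ≡ 1 (mod 7), inverse 1.
N/8 = 105; 105 ≡ 1 (mod 8), inverse 1.
t ≡ 4·168·2 + 1·280·1 + 2·120·1 + 1·105·1 = 1969.
1969 mod 840 = 289.

289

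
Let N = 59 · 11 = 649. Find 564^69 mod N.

345

Mod 59: 564 ≡ 33; by Fermat, exponent reduces to 69 mod 58 = 11; 33^11 ≡ 50 (mod 59).
Mod 11: 564 ≡ 3; by Fermat, exponent reduces to 69 mod 10 = 9; 3^9 ≡ 4 (mod 11).
Combine by CRT: x ≡ 50 (mod 59), x ≡ 4 (mod 11) ⇒ x ≡ 345 (mod 649).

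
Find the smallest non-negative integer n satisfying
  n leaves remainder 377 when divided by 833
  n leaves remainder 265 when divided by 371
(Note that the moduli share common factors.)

9540

gcd(833, 371) = 7 and 7 | (265 − 377), so the pair is consistent; merging gives n ≡ 9540 (mod 44149), where 44149 = lcm(833, 371).
The solution is unique modulo lcm(833, 371) = 44149.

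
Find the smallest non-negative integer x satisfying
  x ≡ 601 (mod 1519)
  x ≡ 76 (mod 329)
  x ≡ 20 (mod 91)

gcd(1519, 329) = 7 and 7 | (76 − 601), so the pair is consistent; merging gives x ≡ 18829 (mod 71393), where 71393 = lcm(1519, 329).
gcd(71393, 91) = 7 and 7 | (20 − 18829), so the pair is consistent; merging gives x ≡ 589973 (mod 928109), where 928109 = lcm(71393, 91).
The solution is unique modulo lcm(1519, 329, 91) = 928109.

589973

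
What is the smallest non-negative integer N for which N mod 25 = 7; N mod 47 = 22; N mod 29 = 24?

31982

From N ≡ 7 (mod 25) write N = 7 + 25t. Substituting into N ≡ 22 (mod 47) gives 25t ≡ 15 (mod 47), and since 25⁻¹ ≡ 32 (mod 47), t ≡ 10. Hence N ≡ 7 + 25·10 = 257 (mod 1175).
From N ≡ 257 (mod 1175) write N = 257 + 1175t. Substituting into N ≡ 24 (mod 29) gives 1175t ≡ 28 (mod 29), and since 15⁻¹ ≡ 2 (mod 29), t ≡ 27. Hence N ≡ 257 + 1175·27 = 31982 (mod 34075).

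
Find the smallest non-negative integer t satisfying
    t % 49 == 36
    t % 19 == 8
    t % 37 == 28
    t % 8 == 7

The moduli are pairwise coprime; N = 49·19·37·8 = 275576.
N/49 = 5624; 5624 ≡ 38 (mod 49); 38·40 ≡ 1, so inverse 40.
N/19 = 14504; 14504 ≡ 7 (mod 19); 7·11 ≡ 1, so inverse 11.
N/37 = 7448; 7448 ≡ 11 (mod 37); 11·27 ≡ 1, so inverse 27.
N/8 = 34447; 34447 ≡ 7 (mod 8); 7·7 ≡ 1, so inverse 7.
t ≡ 36·5624·40 + 8·14504·11 + 28·7448·27 + 7·34447·7 = 16693503.
16693503 mod 275576 = 158943.

158943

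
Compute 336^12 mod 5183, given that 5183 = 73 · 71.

3204

Mod 73: 336 ≡ 44; 44^12 ≡ 65 (mod 73).
Mod 71: 336 ≡ 52; 52^12 ≡ 9 (mod 71).
Combine by CRT: x ≡ 65 (mod 73), x ≡ 9 (mod 71) ⇒ x ≡ 3204 (mod 5183).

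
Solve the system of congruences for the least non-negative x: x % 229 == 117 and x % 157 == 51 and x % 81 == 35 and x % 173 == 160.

414966437

From x ≡ 117 (mod 229) write x = 117 + 229t. Substituting into x ≡ 51 (mod 157) gives 229t ≡ 91 (mod 157), and since 72⁻¹ ≡ 24 (mod 157), t ≡ 143. Hence x ≡ 117 + 229·143 = 32864 (mod 35953).
From x ≡ 32864 (mod 35953) write x = 32864 + 35953t. Substituting into x ≡ 35 (mod 81) gives 35953t ≡ 57 (mod 81), and since 70⁻¹ ≡ 22 (mod 81), t ≡ 39. Hence x ≡ 32864 + 35953·39 = 1435031 (mod 2912193).
From x ≡ 1435031 (mod 2912193) write x = 1435031 + 2912193t. Substituting into x ≡ 160 (mod 173) gives 2912193t ≡ 164 (mod 173), and since 84⁻¹ ≡ 138 (mod 173), t ≡ 142. Hence x ≡ 1435031 + 2912193·142 = 414966437 (mod 503809389).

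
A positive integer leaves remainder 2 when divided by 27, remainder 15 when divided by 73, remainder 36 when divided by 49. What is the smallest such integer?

From k ≡ 2 (mod 27) write k = 2 + 27t. Substituting into k ≡ 15 (mod 73) gives 27t ≡ 13 (mod 73), and since 27⁻¹ ≡ 46 (mod 73), t ≡ 14. Hence k ≡ 2 + 27·14 = 380 (mod 1971).
From k ≡ 380 (mod 1971) write k = 380 + 1971t. Substituting into k ≡ 36 (mod 49) gives 1971t ≡ 48 (mod 49), and since 11⁻¹ ≡ 9 (mod 49), t ≡ 40. Hence k ≡ 380 + 1971·40 = 79220 (mod 96579).

79220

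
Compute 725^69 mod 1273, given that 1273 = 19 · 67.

1019

Mod 19: 725 ≡ 3; by Fermat, exponent reduces to 69 mod 18 = 15; 3^15 ≡ 12 (mod 19).
Mod 67: 725 ≡ 55; by Fermat, exponent reduces to 69 mod 66 = 3; 55^3 ≡ 14 (mod 67).
Combine by CRT: x ≡ 12 (mod 19), x ≡ 14 (mod 67) ⇒ x ≡ 1019 (mod 1273).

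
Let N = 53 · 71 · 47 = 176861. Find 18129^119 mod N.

Mod 53: 18129 ≡ 3; by Fermat, exponent reduces to 119 mod 52 = 15; 3^15 ≡ 5 (mod 53).
Mod 71: 18129 ≡ 24; by Fermat, exponent reduces to 119 mod 70 = 49; 24^49 ≡ 25 (mod 71).
Mod 47: 18129 ≡ 34; by Fermat, exponent reduces to 119 mod 46 = 27; 34^27 ≡ 32 (mod 47).
Combine by CRT: x ≡ 5 (mod 53), x ≡ 25 (mod 71), x ≡ 32 (mod 47) ⇒ x ≡ 101129 (mod 176861).

101129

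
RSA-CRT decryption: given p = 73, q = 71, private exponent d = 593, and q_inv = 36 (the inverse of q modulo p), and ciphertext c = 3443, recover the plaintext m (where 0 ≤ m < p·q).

4824

d_p = d mod (p−1) = 593 mod 72 = 17; d_q = d mod (q−1) = 33.
m₁ = c^(d_p) mod p: c ≡ 12 (mod 73), and 12^17 mod 73 = 6.
m₂ = c^(d_q) mod q: c ≡ 35 (mod 71), and 35^33 mod 71 = 67.
h = q_inv·(m₁ − m₂) mod p = 36·(6 − 67) mod 73 = 67.
m = m₂ + h·q = 67 + 67·71 = 4824.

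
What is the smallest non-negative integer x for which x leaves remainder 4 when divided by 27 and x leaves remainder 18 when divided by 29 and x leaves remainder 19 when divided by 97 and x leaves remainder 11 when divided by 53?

2919622

Combine the congruences pairwise.
From x ≡ 4 (mod 27) write x = 4 + 27t. Substituting into x ≡ 18 (mod 29) gives 27t ≡ 14 (mod 29), and since 27⁻¹ ≡ 14 (mod 29), t ≡ 22. Hence x ≡ 4 + 27·22 = 598 (mod 783).
From x ≡ 598 (mod 783) write x = 598 + 783t. Substituting into x ≡ 19 (mod 97) gives 783t ≡ 3 (mod 97), and since 7⁻¹ ≡ 14 (mod 97), t ≡ 42. Hence x ≡ 598 + 783·42 = 33484 (mod 75951).
From x ≡ 33484 (mod 75951) write x = 33484 + 75951t. Substituting into x ≡ 11 (mod 53) gives 75951t ≡ 23 (mod 53), and since 2⁻¹ ≡ 27 (mod 53), t ≡ 38. Hence x ≡ 33484 + 75951·38 = 2919622 (mod 4025403).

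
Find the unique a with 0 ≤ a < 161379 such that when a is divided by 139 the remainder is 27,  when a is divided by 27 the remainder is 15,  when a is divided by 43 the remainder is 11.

138471

The moduli are pairwise coprime; N = 139·27·43 = 161379.
N/139 = 1161; 1161 ≡ 49 (mod 139); 49·122 ≡ 1, so inverse 122.
N/27 = 5977; 5977 ≡ 10 (mod 27); 10·19 ≡ 1, so inverse 19.
N/43 = 3753; 3753 ≡ 12 (mod 43); 12·18 ≡ 1, so inverse 18.
a ≡ 27·1161·122 + 15·5977·19 + 11·3753·18 = 6270873.
6270873 mod 161379 = 138471.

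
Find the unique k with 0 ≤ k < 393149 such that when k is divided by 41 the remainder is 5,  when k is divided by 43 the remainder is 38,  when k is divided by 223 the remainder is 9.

241741

The moduli are pairwise coprime; N = 41·43·223 = 393149.
N/41 = 9589; 9589 ≡ 36 (mod 41); 36·8 ≡ 1, so inverse 8.
N/43 = 9143; 9143 ≡ 27 (mod 43); 27·8 ≡ 1, so inverse 8.
N/223 = 1763; 1763 ≡ 202 (mod 223); 202·138 ≡ 1, so inverse 138.
k ≡ 5·9589·8 + 38·9143·8 + 9·1763·138 = 5352678.
5352678 mod 393149 = 241741.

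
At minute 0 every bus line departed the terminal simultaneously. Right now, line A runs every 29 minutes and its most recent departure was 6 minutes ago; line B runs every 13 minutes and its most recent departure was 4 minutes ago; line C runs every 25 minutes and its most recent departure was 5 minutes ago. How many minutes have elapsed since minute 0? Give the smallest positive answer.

From t ≡ 6 (mod 29) write t = 6 + 29s. Substituting into t ≡ 4 (mod 13) gives 29s ≡ 11 (mod 13), and since 3⁻¹ ≡ 9 (mod 13), s ≡ 8. Hence t ≡ 6 + 29·8 = 238 (mod 377).
From t ≡ 238 (mod 377) write t = 238 + 377s. Substituting into t ≡ 5 (mod 25) gives 377s ≡ 17 (mod 25), and since 2⁻¹ ≡ 13 (mod 25), s ≡ 21. Hence t ≡ 238 + 377·21 = 8155 (mod 9425).

8155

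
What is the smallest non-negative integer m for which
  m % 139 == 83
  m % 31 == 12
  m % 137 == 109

554137

From m ≡ 83 (mod 139) write m = 83 + 139t. Substituting into m ≡ 12 (mod 31) gives 139t ≡ 22 (mod 31), and since 15⁻¹ ≡ 29 (mod 31), t ≡ 18. Hence m ≡ 83 + 139·18 = 2585 (mod 4309).
From m ≡ 2585 (mod 4309) write m = 2585 + 4309t. Substituting into m ≡ 109 (mod 137) gives 4309t ≡ 127 (mod 137), and since 62⁻¹ ≡ 42 (mod 137), t ≡ 128. Hence m ≡ 2585 + 4309·128 = 554137 (mod 590333).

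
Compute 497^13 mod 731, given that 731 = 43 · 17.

Mod 43: 497 ≡ 24; 24^13 ≡ 23 (mod 43).
Mod 17: 497 ≡ 4; 4^13 ≡ 4 (mod 17).
Combine by CRT: x ≡ 23 (mod 43), x ≡ 4 (mod 17) ⇒ x ≡ 582 (mod 731).

582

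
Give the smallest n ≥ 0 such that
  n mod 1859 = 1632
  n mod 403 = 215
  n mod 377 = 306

42530

Combine the congruences pairwise.
gcd(1859, 403) = 13 and 13 | (215 − 1632), so the pair is consistent; merging gives n ≡ 42530 (mod 57629), where 57629 = lcm(1859, 403).
gcd(57629, 377) = 13 and 13 | (306 − 42530), so the pair is consistent; merging gives n ≡ 42530 (mod 1671241), where 1671241 = lcm(57629, 377).
The solution is unique modulo lcm(1859, 403, 377) = 1671241.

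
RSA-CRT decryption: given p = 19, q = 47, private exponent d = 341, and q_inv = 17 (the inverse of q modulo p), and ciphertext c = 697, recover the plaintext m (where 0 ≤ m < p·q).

d_p = d mod (p−1) = 341 mod 18 = 17; d_q = d mod (q−1) = 19.
m₁ = c^(d_p) mod p: c ≡ 13 (mod 19), and 13^17 mod 19 = 3.
m₂ = c^(d_q) mod q: c ≡ 39 (mod 47), and 39^19 mod 47 = 20.
h = q_inv·(m₁ − m₂) mod p = 17·(3 − 20) mod 19 = 15.
m = m₂ + h·q = 20 + 15·47 = 725.

725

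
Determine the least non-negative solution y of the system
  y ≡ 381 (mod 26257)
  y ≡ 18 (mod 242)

gcd(26257, 242) = 121 and 121 | (18 − 381), so the pair is consistent; merging gives y ≡ 26638 (mod 52514), where 52514 = lcm(26257, 242).
The solution is unique modulo lcm(26257, 242) = 52514.

26638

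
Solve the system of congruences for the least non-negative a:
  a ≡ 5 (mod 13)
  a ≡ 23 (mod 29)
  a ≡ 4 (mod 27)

The moduli are pairwise coprime; N = 13·29·27 = 10179.
N/13 = 783; 783 ≡ 3 (mod 13); 3·9 ≡ 1, so inverse 9.
N/29 = 351; 351 ≡ 3 (mod 29); 3·10 ≡ 1, so inverse 10.
N/27 = 377; 377 ≡ 26 (mod 27); 26·26 ≡ 1, so inverse 26.
a ≡ 5·783·9 + 23·351·10 + 4·377·26 = 155173.
155173 mod 10179 = 2488.

2488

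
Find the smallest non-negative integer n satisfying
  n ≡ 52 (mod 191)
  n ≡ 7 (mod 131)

From n ≡ 52 (mod 191) write n = 52 + 191t. Substituting into n ≡ 7 (mod 131) gives 191t ≡ 86 (mod 131), and since 60⁻¹ ≡ 107 (mod 131), t ≡ 32. Hence n ≡ 52 + 191·32 = 6164 (mod 25021).

6164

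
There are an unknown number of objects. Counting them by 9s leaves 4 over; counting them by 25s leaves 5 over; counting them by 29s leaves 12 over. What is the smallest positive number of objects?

Combine the congruences pairwise.
From N ≡ 4 (mod 9) write N = 4 + 9t. Substituting into N ≡ 5 (mod 25) gives 9t ≡ 1 (mod 25), and since 9⁻¹ ≡ 14 (mod 25), t ≡ 14. Hence N ≡ 4 + 9·14 = 130 (mod 225).
From N ≡ 130 (mod 225) write N = 130 + 225t. Substituting into N ≡ 12 (mod 29) gives 225t ≡ 27 (mod 29), and since 22⁻¹ ≡ 4 (mod 29), t ≡ 21. Hence N ≡ 130 + 225·21 = 4855 (mod 6525).

4855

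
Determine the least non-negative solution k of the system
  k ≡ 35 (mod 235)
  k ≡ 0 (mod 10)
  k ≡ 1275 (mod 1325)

Combine the congruences pairwise.
gcd(235, 10) = 5 and 5 | (0 − 35), so the pair is consistent; merging gives k ≡ 270 (mod 470), where 470 = lcm(235, 10).
gcd(470, 1325) = 5 and 5 | (1275 − 270), so the pair is consistent; merging gives k ≡ 60900 (mod 124550), where 124550 = lcm(470, 1325).
The solution is unique modulo lcm(235, 10, 1325) = 124550.

60900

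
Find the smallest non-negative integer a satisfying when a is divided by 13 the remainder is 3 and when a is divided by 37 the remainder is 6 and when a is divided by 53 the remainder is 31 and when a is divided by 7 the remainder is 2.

The moduli are pairwise coprime; N = 13·37·53·7 = 178451.
N/13 = 13727; 13727 ≡ 12 (mod 13); 12·12 ≡ 1, so inverse 12.
N/37 = 4823; 4823 ≡ 13 (mod 37); 13·20 ≡ 1, so inverse 20.
N/53 = 3367; 3367 ≡ 28 (mod 53); 28·36 ≡ 1, so inverse 36.
N/7 = 25493; 25493 ≡ 6 (mod 7); 6·6 ≡ 1, so inverse 6.
a ≡ 3·13727·12 + 6·4823·20 + 31·3367·36 + 2·25493·6 = 5136420.
5136420 mod 178451 = 139792.

139792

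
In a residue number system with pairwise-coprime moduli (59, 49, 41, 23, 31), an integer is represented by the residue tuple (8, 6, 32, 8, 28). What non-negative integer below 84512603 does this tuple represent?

46576319

The moduli are pairwise coprime; N = 59·49·41·23·31 = 84512603.
N/59 = 1432417; 1432417 ≡ 15 (mod 59); 15·4 ≡ 1, so inverse 4.
N/49 = 1724747; 1724747 ≡ 45 (mod 49); 45·12 ≡ 1, so inverse 12.
N/41 = 2061283; 2061283 ≡ 8 (mod 41); 8·36 ≡ 1, so inverse 36.
N/23 = 3674461; 3674461 ≡ 4 (mod 23); 4·6 ≡ 1, so inverse 6.
N/31 = 2726213; 2726213 ≡ 11 (mod 31); 11·17 ≡ 1, so inverse 17.
x ≡ 8·1432417·4 + 6·1724747·12 + 32·2061283·36 + 8·3674461·6 + 28·2726213·17 = 4018668660.
4018668660 mod 84512603 = 46576319.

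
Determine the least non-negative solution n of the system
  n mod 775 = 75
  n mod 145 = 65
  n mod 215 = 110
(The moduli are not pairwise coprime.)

827000

gcd(775, 145) = 5 and 5 | (65 − 75), so the pair is consistent; merging gives n ≡ 17900 (mod 22475), where 22475 = lcm(775, 145).
gcd(22475, 215) = 5 and 5 | (110 − 17900), so the pair is consistent; merging gives n ≡ 827000 (mod 966425), where 966425 = lcm(22475, 215).
The solution is unique modulo lcm(775, 145, 215) = 966425.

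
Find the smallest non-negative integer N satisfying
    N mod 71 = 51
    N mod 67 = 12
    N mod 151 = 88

From N ≡ 51 (mod 71) write N = 51 + 71t. Substituting into N ≡ 12 (mod 67) gives 71t ≡ 28 (mod 67), and since 4⁻¹ ≡ 17 (mod 67), t ≡ 7. Hence N ≡ 51 + 71·7 = 548 (mod 4757).
From N ≡ 548 (mod 4757) write N = 548 + 4757t. Substituting into N ≡ 88 (mod 151) gives 4757t ≡ 144 (mod 151), and since 76⁻¹ ≡ 2 (mod 151), t ≡ 137. Hence N ≡ 548 + 4757·137 = 652257 (mod 718307).

652257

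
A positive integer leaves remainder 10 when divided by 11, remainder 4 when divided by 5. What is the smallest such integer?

54

From a ≡ 10 (mod 11) write a = 10 + 11t. Substituting into a ≡ 4 (mod 5) gives 11t ≡ 4 (mod 5), and since 1⁻¹ ≡ 1 (mod 5), t ≡ 4. Hence a ≡ 10 + 11·4 = 54 (mod 55).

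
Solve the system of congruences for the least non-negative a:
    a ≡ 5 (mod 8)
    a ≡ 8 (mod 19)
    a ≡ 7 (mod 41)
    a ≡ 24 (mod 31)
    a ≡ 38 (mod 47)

The moduli are pairwise coprime; N = 8·19·41·31·47 = 9080024.
N/8 = 1135003; 1135003 ≡ 3 (mod 8); 3·3 ≡ 1, so inverse 3.
N/19 = 477896; 477896 ≡ 8 (mod 19); 8·12 ≡ 1, so inverse 12.
N/41 = 221464; 221464 ≡ 23 (mod 41); 23·25 ≡ 1, so inverse 25.
N/31 = 292904; 292904 ≡ 16 (mod 31); 16·2 ≡ 1, so inverse 2.
N/47 = 193192; 193192 ≡ 22 (mod 47); 22·15 ≡ 1, so inverse 15.
a ≡ 5·1135003·3 + 8·477896·12 + 7·221464·25 + 24·292904·2 + 38·193192·15 = 225838093.
225838093 mod 9080024 = 7917517.

7917517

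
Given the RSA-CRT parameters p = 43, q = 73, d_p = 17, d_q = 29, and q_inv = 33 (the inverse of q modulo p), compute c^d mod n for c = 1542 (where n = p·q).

1598

m₁ = c^(d_p) mod p: c ≡ 37 (mod 43), and 37^17 mod 43 = 7.
m₂ = c^(d_q) mod q: c ≡ 9 (mod 73), and 9^29 mod 73 = 65.
h = q_inv·(m₁ − m₂) mod p = 33·(7 − 65) mod 43 = 21.
m = m₂ + h·q = 65 + 21·73 = 1598.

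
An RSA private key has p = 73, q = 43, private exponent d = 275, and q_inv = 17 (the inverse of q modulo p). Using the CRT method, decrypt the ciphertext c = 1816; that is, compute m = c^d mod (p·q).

d_p = d mod (p−1) = 275 mod 72 = 59; d_q = d mod (q−1) = 23.
m₁ = c^(d_p) mod p: c ≡ 64 (mod 73), and 64^59 mod 73 = 8.
m₂ = c^(d_q) mod q: c ≡ 10 (mod 43), and 10^23 mod 43 = 14.
h = q_inv·(m₁ − m₂) mod p = 17·(8 − 14) mod 73 = 44.
m = m₂ + h·q = 14 + 44·43 = 1906.

1906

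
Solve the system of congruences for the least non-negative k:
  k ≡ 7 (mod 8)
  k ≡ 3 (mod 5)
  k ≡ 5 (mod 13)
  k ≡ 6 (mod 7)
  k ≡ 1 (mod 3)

From k ≡ 7 (mod 8) write k = 7 + 8t. Substituting into k ≡ 3 (mod 5) gives 8t ≡ 1 (mod 5), and since 3⁻¹ ≡ 2 (mod 5), t ≡ 2. Hence k ≡ 7 + 8·2 = 23 (mod 40).
From k ≡ 23 (mod 40) write k = 23 + 40t. Substituting into k ≡ 5 (mod 13) gives 40t ≡ 8 (mod 13), and since 1⁻¹ ≡ 1 (mod 13), t ≡ 8. Hence k ≡ 23 + 40·8 = 343 (mod 520).
From k ≡ 343 (mod 520) write k = 343 + 520t. Substituting into k ≡ 6 (mod 7) gives 520t ≡ 6 (mod 7), and since 2⁻¹ ≡ 4 (mod 7), t ≡ 3. Hence k ≡ 343 + 520·3 = 1903 (mod 3640).
From k ≡ 1903 (mod 3640) write k = 1903 + 3640t. Substituting into k ≡ 1 (mod 3) gives 3640t ≡ 0 (mod 3), and since 1⁻¹ ≡ 1 (mod 3), t ≡ 0. Hence k ≡ 1903 + 3640·0 = 1903 (mod 10920).

1903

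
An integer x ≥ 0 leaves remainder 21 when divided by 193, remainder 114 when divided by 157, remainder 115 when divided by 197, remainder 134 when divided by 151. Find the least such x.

318022140

Combine the congruences pairwise.
From x ≡ 21 (mod 193) write x = 21 + 193t. Substituting into x ≡ 114 (mod 157) gives 193t ≡ 93 (mod 157), and since 36⁻¹ ≡ 48 (mod 157), t ≡ 68. Hence x ≡ 21 + 193·68 = 13145 (mod 30301).
From x ≡ 13145 (mod 30301) write x = 13145 + 30301t. Substituting into x ≡ 115 (mod 197) gives 30301t ≡ 169 (mod 197), and since 160⁻¹ ≡ 181 (mod 197), t ≡ 54. Hence x ≡ 13145 + 30301·54 = 1649399 (mod 5969297).
From x ≡ 1649399 (mod 5969297) write x = 1649399 + 5969297t. Substituting into x ≡ 134 (mod 151) gives 5969297t ≡ 108 (mod 151), and since 116⁻¹ ≡ 69 (mod 151), t ≡ 53. Hence x ≡ 1649399 + 5969297·53 = 318022140 (mod 901363847).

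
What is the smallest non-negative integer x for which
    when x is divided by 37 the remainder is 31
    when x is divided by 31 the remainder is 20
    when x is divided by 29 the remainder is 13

6654

The moduli are pairwise coprime; N = 37·31·29 = 33263.
N/37 = 899; 899 ≡ 11 (mod 37); 11·27 ≡ 1, so inverse 27.
N/31 = 1073; 1073 ≡ 19 (mod 31); 19·18 ≡ 1, so inverse 18.
N/29 = 1147; 1147 ≡ 16 (mod 29); 16·20 ≡ 1, so inverse 20.
x ≡ 31·899·27 + 20·1073·18 + 13·1147·20 = 1436963.
1436963 mod 33263 = 6654.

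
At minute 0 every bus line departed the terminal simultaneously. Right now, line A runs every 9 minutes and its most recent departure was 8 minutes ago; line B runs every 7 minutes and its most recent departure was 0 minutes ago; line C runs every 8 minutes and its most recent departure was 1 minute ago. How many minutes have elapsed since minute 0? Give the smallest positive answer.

161

The moduli are pairwise coprime; N = 9·7·8 = 504.
N/9 = 56; 56 ≡ 2 (mod 9); 2·5 ≡ 1, so inverse 5.
N/7 = 72; 72 ≡ 2 (mod 7); 2·4 ≡ 1, so inverse 4.
N/8 = 63; 63 ≡ 7 (mod 8); 7·7 ≡ 1, so inverse 7.
t ≡ 8·56·5 + 0·72·4 + 1·63·7 = 2681.
2681 mod 504 = 161.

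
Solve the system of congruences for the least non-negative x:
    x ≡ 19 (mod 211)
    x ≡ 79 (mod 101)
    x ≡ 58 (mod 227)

From x ≡ 19 (mod 211) write x = 19 + 211t. Substituting into x ≡ 79 (mod 101) gives 211t ≡ 60 (mod 101), and since 9⁻¹ ≡ 45 (mod 101), t ≡ 74. Hence x ≡ 19 + 211·74 = 15633 (mod 21311).
From x ≡ 15633 (mod 21311) write x = 15633 + 21311t. Substituting into x ≡ 58 (mod 227) gives 21311t ≡ 88 (mod 227), and since 200⁻¹ ≡ 42 (mod 227), t ≡ 64. Hence x ≡ 15633 + 21311·64 = 1379537 (mod 4837597).

1379537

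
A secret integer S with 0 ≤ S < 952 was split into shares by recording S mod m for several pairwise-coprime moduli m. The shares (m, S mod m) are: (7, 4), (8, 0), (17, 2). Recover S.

648

Combine the congruences pairwise.
From S ≡ 4 (mod 7) write S = 4 + 7t. Substituting into S ≡ 0 (mod 8) gives 7t ≡ 4 (mod 8), and since 7⁻¹ ≡ 7 (mod 8), t ≡ 4. Hence S ≡ 4 + 7·4 = 32 (mod 56).
From S ≡ 32 (mod 56) write S = 32 + 56t. Substituting into S ≡ 2 (mod 17) gives 56t ≡ 4 (mod 17), and since 5⁻¹ ≡ 7 (mod 17), t ≡ 11. Hence S ≡ 32 + 56·11 = 648 (mod 952).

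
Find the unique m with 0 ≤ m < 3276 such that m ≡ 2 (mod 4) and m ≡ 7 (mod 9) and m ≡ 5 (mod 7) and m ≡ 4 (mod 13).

From m ≡ 2 (mod 4) write m = 2 + 4t. Substituting into m ≡ 7 (mod 9) gives 4t ≡ 5 (mod 9), and since 4⁻¹ ≡ 7 (mod 9), t ≡ 8. Hence m ≡ 2 + 4·8 = 34 (mod 36).
From m ≡ 34 (mod 36) write m = 34 + 36t. Substituting into m ≡ 5 (mod 7) gives 36t ≡ 6 (mod 7), and since 1⁻¹ ≡ 1 (mod 7), t ≡ 6. Hence m ≡ 34 + 36·6 = 250 (mod 252).
From m ≡ 250 (mod 252) write m = 250 + 252t. Substituting into m ≡ 4 (mod 13) gives 252t ≡ 1 (mod 13), and since 5⁻¹ ≡ 8 (mod 13), t ≡ 8. Hence m ≡ 250 + 252·8 = 2266 (mod 3276).

2266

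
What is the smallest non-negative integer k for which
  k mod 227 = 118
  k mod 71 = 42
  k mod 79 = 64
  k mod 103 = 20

68100118

The moduli are pairwise coprime; N = 227·71·79·103 = 131144029.
N/227 = 577727; 577727 ≡ 12 (mod 227); 12·19 ≡ 1, so inverse 19.
N/71 = 1847099; 1847099 ≡ 34 (mod 71); 34·23 ≡ 1, so inverse 23.
N/79 = 1660051; 1660051 ≡ 24 (mod 79); 24·56 ≡ 1, so inverse 56.
N/103 = 1273243; 1273243 ≡ 60 (mod 103); 60·91 ≡ 1, so inverse 91.
k ≡ 118·577727·19 + 42·1847099·23 + 64·1660051·56 + 20·1273243·91 = 11346486612.
11346486612 mod 131144029 = 68100118.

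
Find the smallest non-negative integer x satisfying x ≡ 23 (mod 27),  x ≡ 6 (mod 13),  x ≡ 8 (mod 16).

The moduli are pairwise coprime; N = 27·13·16 = 5616.
N/27 = 208; 208 ≡ 19 (mod 27); 19·10 ≡ 1, so inverse 10.
N/13 = 432; 432 ≡ 3 (mod 13); 3·9 ≡ 1, so inverse 9.
N/16 = 351; 351 ≡ 15 (mod 16); 15·15 ≡ 1, so inverse 15.
x ≡ 23·208·10 + 6·432·9 + 8·351·15 = 113288.
113288 mod 5616 = 968.

968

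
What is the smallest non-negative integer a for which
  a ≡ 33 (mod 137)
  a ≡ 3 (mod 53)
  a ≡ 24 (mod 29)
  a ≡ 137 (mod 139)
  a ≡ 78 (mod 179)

2095751231

The moduli are pairwise coprime; N = 137·53·29·139·179 = 5239167289.
N/137 = 38242097; 38242097 ≡ 54 (mod 137); 54·33 ≡ 1, so inverse 33.
N/53 = 98852213; 98852213 ≡ 5 (mod 53); 5·32 ≡ 1, so inverse 32.
N/29 = 180660941; 180660941 ≡ 18 (mod 29); 18·21 ≡ 1, so inverse 21.
N/139 = 37691851; 37691851 ≡ 55 (mod 139); 55·91 ≡ 1, so inverse 91.
N/179 = 29269091; 29269091 ≡ 85 (mod 179); 85·139 ≡ 1, so inverse 139.
a ≡ 33·38242097·33 + 3·98852213·32 + 24·180660941·21 + 137·37691851·91 + 78·29269091·139 = 929428361384.
929428361384 mod 5239167289 = 2095751231.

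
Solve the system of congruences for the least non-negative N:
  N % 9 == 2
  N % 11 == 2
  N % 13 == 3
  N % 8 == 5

5645

The moduli are pairwise coprime; M = 9·11·13·8 = 10296.
M/9 = 1144; 1144 ≡ 1 (mod 9), inverse 1.
M/11 = 936; 936 ≡ 1 (mod 11), inverse 1.
M/13 = 792; 792 ≡ 12 (mod 13); 12·12 ≡ 1, so inverse 12.
M/8 = 1287; 1287 ≡ 7 (mod 8); 7·7 ≡ 1, so inverse 7.
N ≡ 2·1144·1 + 2·936·1 + 3·792·12 + 5·1287·7 = 77717.
77717 mod 10296 = 5645.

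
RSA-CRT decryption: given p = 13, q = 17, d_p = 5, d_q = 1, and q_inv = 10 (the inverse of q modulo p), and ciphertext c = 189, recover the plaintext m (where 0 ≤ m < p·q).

206

m₁ = c^(d_p) mod p: c ≡ 7 (mod 13), and 7^5 mod 13 = 11.
m₂ = c^(d_q) mod q: c ≡ 2 (mod 17), and 2^1 mod 17 = 2.
h = q_inv·(m₁ − m₂) mod p = 10·(11 − 2) mod 13 = 12.
m = m₂ + h·q = 2 + 12·17 = 206.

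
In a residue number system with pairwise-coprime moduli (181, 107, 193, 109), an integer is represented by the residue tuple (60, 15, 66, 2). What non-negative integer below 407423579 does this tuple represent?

The moduli are pairwise coprime; N = 181·107·193·109 = 407423579.
N/181 = 2250959; 2250959 ≡ 43 (mod 181); 43·80 ≡ 1, so inverse 80.
N/107 = 3807697; 3807697 ≡ 102 (mod 107); 102·64 ≡ 1, so inverse 64.
N/193 = 2111003; 2111003 ≡ 162 (mod 193); 162·56 ≡ 1, so inverse 56.
N/109 = 3737831; 3737831 ≡ 3 (mod 109); 3·73 ≡ 1, so inverse 73.
x ≡ 60·2250959·80 + 15·3807697·64 + 66·2111003·56 + 2·3737831·73 = 22807982734.
22807982734 mod 407423579 = 399685889.

399685889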